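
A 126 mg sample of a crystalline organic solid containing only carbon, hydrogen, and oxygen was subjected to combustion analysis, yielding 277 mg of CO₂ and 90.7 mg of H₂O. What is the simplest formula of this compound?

mol C = 0.277 g CO₂ ÷ 44.009 g/mol = 0.006294 mol
mol H = 2 × 0.0907 g H₂O ÷ 18.015 g/mol = 0.01007 mol
mass O = 0.126 − (0.07560 + 0.01015) = 0.04025 g → mol O = 0.04025 ÷ 15.999 = 0.002516 mol
Divide by the smallest (0.002516 mol): C 2.502, H 4.002, O 1.000
Multiplying each by 2 gives whole numbers: C 5.00, H 8.00, O 2.00

C5H8O2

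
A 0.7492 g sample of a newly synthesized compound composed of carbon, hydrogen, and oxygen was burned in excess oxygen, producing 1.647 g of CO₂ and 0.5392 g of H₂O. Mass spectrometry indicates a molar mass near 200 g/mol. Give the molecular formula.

C10H16O4

mol C = 1.647 g CO₂ ÷ 44.009 g/mol = 0.037424 mol
mol H = 2 × 0.5392 g H₂O ÷ 18.015 g/mol = 0.059861 mol
mass O = 0.7492 − (0.44950 + 0.060340) = 0.23936 g → mol O = 0.23936 ÷ 15.999 = 0.014961 mol
Divide by the smallest (0.014961 mol): C 2.501, H 4.001, O 1.000
Multiplying each by 2 gives whole numbers: C 5.00, H 8.00, O 2.00
Empirical formula: C5H8O2
Empirical-formula mass = 100.12 g/mol; 200 ÷ 100.12 ≈ 2, so the molecular formula is C10H16O4.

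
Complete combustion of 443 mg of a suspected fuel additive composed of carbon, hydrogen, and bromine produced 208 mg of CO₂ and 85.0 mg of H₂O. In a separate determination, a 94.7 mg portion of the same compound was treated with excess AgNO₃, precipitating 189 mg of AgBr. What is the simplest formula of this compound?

mol C = 0.208 g CO₂ ÷ 44.009 g/mol = 0.004726 mol
mol H = 2 × 0.0850 g H₂O ÷ 18.015 g/mol = 0.009437 mol
From the AgBr data: mol Br per gram of compound = (0.189 ÷ 187.772) ÷ 0.0947 = 0.01063 mol/g, so in the 0.443 g combustion sample mol Br = 0.004709 mol
Divide by the smallest (0.004709 mol): C 1.004, H 2.004, Br 1.000

CH2Br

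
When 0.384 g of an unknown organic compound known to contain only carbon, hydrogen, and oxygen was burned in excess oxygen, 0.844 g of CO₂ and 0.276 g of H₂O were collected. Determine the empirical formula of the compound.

mol C = 0.844 g CO₂ ÷ 44.009 g/mol = 0.01918 mol
mol H = 2 × 0.276 g H₂O ÷ 18.015 g/mol = 0.03064 mol
mass O = 0.384 − (0.2303 + 0.03089) = 0.1228 g → mol O = 0.1228 ÷ 15.999 = 0.007673 mol
Divide by the smallest (0.007673 mol): C 2.499, H 3.993, O 1.000
Multiplying each by 2 gives whole numbers: C 5.00, H 7.99, O 2.00

C5H8O2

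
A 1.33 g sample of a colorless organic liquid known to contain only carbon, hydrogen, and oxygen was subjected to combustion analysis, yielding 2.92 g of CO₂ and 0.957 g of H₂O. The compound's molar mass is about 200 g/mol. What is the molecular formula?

mol C = 2.92 g CO₂ ÷ 44.009 g/mol = 0.06635 mol
mol H = 2 × 0.957 g H₂O ÷ 18.015 g/mol = 0.1062 mol
mass O = 1.33 − (0.7969 + 0.1071) = 0.4260 g → mol O = 0.4260 ÷ 15.999 = 0.02663 mol
Divide by the smallest (0.02663 mol): C 2.492, H 3.990, O 1.000
Multiplying each by 2 gives whole numbers: C 4.98, H 7.98, O 2.00
Empirical formula: C5H8O2
Empirical-formula mass = 100.12 g/mol; 200 ÷ 100.12 ≈ 2, so the molecular formula is C10H16O4.

C10H16O4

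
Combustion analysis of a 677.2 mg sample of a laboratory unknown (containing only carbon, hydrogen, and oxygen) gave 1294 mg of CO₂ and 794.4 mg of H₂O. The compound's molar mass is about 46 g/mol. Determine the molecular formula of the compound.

C2H6O

mol C = 1.294 g CO₂ ÷ 44.009 g/mol = 0.029403 mol
mol H = 2 × 0.7944 g H₂O ÷ 18.015 g/mol = 0.088193 mol
mass O = 0.6772 − (0.35316 + 0.088899) = 0.23514 g → mol O = 0.23514 ÷ 15.999 = 0.014697 mol
Divide by the smallest (0.014697 mol): C 2.001, H 6.001, O 1.000
Empirical formula: C2H6O
Empirical-formula mass = 46.07 g/mol; 46 ÷ 46.07 ≈ 1, so the molecular formula is C2H6O.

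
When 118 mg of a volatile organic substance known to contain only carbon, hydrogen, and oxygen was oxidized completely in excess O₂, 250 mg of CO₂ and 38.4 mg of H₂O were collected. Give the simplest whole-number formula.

C4H3O2

mol C = 0.250 g CO₂ ÷ 44.009 g/mol = 0.005681 mol
mol H = 2 × 0.0384 g H₂O ÷ 18.015 g/mol = 0.004263 mol
mass O = 0.118 − (0.06823 + 0.004297) = 0.04547 g → mol O = 0.04547 ÷ 15.999 = 0.002842 mol
Divide by the smallest (0.002842 mol): C 1.999, H 1.500, O 1.000
Multiplying each by 2 gives whole numbers: C 4.00, H 3.00, O 2.00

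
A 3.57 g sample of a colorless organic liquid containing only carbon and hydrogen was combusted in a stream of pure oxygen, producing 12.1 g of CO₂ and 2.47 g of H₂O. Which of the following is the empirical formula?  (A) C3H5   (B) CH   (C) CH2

mol C = 12.1 g CO₂ ÷ 44.009 g/mol = 0.2749 mol
mol H = 2 × 2.47 g H₂O ÷ 18.015 g/mol = 0.2742 mol
Divide by the smallest (0.2742 mol): C 1.003, H 1.000

(B) CH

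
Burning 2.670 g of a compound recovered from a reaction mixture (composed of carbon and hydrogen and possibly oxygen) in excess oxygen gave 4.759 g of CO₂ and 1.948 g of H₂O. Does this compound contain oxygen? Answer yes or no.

mol C = 4.759 g CO₂ ÷ 44.009 g/mol = 0.10814 mol
mol H = 2 × 1.948 g H₂O ÷ 18.015 g/mol = 0.21626 mol
C and H account for only 1.5168 g of the 2.670 g sample; the remaining 1.1532 g must be oxygen.

yes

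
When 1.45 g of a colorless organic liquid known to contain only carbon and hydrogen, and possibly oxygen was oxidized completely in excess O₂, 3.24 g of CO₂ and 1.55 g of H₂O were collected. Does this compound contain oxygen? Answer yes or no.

yes

mol C = 3.24 g CO₂ ÷ 44.009 g/mol = 0.07362 mol
mol H = 2 × 1.55 g H₂O ÷ 18.015 g/mol = 0.1721 mol
C and H account for only 1.058 g of the 1.45 g sample; the remaining 0.3923 g must be oxygen.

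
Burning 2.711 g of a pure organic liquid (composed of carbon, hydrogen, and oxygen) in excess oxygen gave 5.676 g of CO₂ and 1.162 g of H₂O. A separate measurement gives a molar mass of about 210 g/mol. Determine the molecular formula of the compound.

C10H10O5

mol C = 5.676 g CO₂ ÷ 44.009 g/mol = 0.12897 mol
mol H = 2 × 1.162 g H₂O ÷ 18.015 g/mol = 0.12900 mol
mass O = 2.711 − (1.5491 + 0.13004) = 1.0319 g → mol O = 1.0319 ÷ 15.999 = 0.064495 mol
Divide by the smallest (0.064495 mol): C 2.000, H 2.000, O 1.000
Empirical formula: C2H2O
Empirical-formula mass = 42.04 g/mol; 210 ÷ 42.04 ≈ 5, so the molecular formula is C10H10O5.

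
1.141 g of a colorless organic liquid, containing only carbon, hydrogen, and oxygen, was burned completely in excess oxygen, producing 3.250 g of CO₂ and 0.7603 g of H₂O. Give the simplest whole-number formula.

mol C = 3.250 g CO₂ ÷ 44.009 g/mol = 0.073849 mol
mol H = 2 × 0.7603 g H₂O ÷ 18.015 g/mol = 0.084407 mol
mass O = 1.141 − (0.88699 + 0.085083) = 0.16892 g → mol O = 0.16892 ÷ 15.999 = 0.010558 mol
Divide by the smallest (0.010558 mol): C 6.994, H 7.994, O 1.000

C7H8O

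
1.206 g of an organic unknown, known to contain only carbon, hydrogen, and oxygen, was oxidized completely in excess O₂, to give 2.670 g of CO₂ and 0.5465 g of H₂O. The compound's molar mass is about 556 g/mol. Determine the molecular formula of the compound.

C28H28O12

mol C = 2.670 g CO₂ ÷ 44.009 g/mol = 0.060669 mol
mol H = 2 × 0.5465 g H₂O ÷ 18.015 g/mol = 0.060672 mol
mass O = 1.206 − (0.72870 + 0.061157) = 0.41614 g → mol O = 0.41614 ÷ 15.999 = 0.026011 mol
Divide by the smallest (0.026011 mol): C 2.332, H 2.333, O 1.000
Multiplying each by 3 gives whole numbers: C 7.00, H 7.00, O 3.00
Empirical formula: C7H7O3
Empirical-formula mass = 139.13 g/mol; 556 ÷ 139.13 ≈ 4, so the molecular formula is C28H28O12.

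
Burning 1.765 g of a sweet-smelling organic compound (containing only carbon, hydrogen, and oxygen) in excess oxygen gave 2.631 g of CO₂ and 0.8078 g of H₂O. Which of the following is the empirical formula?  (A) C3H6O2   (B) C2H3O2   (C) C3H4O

(B) C2H3O2

mol C = 2.631 g CO₂ ÷ 44.009 g/mol = 0.059783 mol
mol H = 2 × 0.8078 g H₂O ÷ 18.015 g/mol = 0.089681 mol
mass O = 1.765 − (0.71806 + 0.090398) = 0.95655 g → mol O = 0.95655 ÷ 15.999 = 0.059788 mol
Divide by the smallest (0.059783 mol): C 1.000, H 1.500, O 1.000
Multiplying each by 2 gives whole numbers: C 2.00, H 3.00, O 2.00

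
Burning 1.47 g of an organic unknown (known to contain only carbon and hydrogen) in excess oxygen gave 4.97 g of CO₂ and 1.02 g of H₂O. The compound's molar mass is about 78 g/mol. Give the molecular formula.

mol C = 4.97 g CO₂ ÷ 44.009 g/mol = 0.1129 mol
mol H = 2 × 1.02 g H₂O ÷ 18.015 g/mol = 0.1132 mol
Divide by the smallest (0.1129 mol): C 1.000, H 1.003
Empirical formula: CH
Empirical-formula mass = 13.02 g/mol; 78 ÷ 13.02 ≈ 6, so the molecular formula is C6H6.

C6H6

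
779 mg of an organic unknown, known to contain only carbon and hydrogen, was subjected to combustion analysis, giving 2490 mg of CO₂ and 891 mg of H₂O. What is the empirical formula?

mol C = 2.49 g CO₂ ÷ 44.009 g/mol = 0.05658 mol
mol H = 2 × 0.891 g H₂O ÷ 18.015 g/mol = 0.09892 mol
Divide by the smallest (0.05658 mol): C 1.000, H 1.748
Multiplying each by 4 gives whole numbers: C 4.00, H 6.99

C4H7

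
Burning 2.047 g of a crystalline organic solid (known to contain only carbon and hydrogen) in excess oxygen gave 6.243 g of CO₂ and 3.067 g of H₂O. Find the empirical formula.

C5H12

mol C = 6.243 g CO₂ ÷ 44.009 g/mol = 0.14186 mol
mol H = 2 × 3.067 g H₂O ÷ 18.015 g/mol = 0.34049 mol
Divide by the smallest (0.14186 mol): C 1.000, H 2.400
Multiplying each by 5 gives whole numbers: C 5.00, H 12.00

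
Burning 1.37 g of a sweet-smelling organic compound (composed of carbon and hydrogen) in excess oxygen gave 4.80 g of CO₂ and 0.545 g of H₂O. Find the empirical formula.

mol C = 4.80 g CO₂ ÷ 44.009 g/mol = 0.1091 mol
mol H = 2 × 0.545 g H₂O ÷ 18.015 g/mol = 0.06051 mol
Divide by the smallest (0.06051 mol): C 1.803, H 1.000
Multiplying each by 5 gives whole numbers: C 9.01, H 5.00

C9H5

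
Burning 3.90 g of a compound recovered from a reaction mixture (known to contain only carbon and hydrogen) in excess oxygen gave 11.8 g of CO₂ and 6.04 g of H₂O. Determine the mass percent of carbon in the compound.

mol C = 11.8 g CO₂ ÷ 44.009 g/mol = 0.2681 mol
mol H = 2 × 6.04 g H₂O ÷ 18.015 g/mol = 0.6706 mol
mass % C = 3.220 g ÷ 3.90 g × 100%

82.6%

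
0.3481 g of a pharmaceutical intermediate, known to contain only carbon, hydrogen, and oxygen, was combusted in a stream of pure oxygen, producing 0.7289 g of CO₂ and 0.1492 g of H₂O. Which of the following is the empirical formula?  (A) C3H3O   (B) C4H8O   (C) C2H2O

(C) C2H2O

mol C = 0.7289 g CO₂ ÷ 44.009 g/mol = 0.016563 mol
mol H = 2 × 0.1492 g H₂O ÷ 18.015 g/mol = 0.016564 mol
mass O = 0.3481 − (0.19893 + 0.016696) = 0.13247 g → mol O = 0.13247 ÷ 15.999 = 0.0082800 mol
Divide by the smallest (0.0082800 mol): C 2.000, H 2.000, O 1.000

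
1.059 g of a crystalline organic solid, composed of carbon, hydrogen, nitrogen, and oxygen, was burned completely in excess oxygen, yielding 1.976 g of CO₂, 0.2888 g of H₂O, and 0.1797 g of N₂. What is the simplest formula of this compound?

mol C = 1.976 g CO₂ ÷ 44.009 g/mol = 0.044900 mol
mol H = 2 × 0.2888 g H₂O ÷ 18.015 g/mol = 0.032062 mol
mol N = 2 × 0.1797 g N₂ ÷ 28.014 g/mol = 0.012829 mol
mass O = 1.059 − (0.53929 + 0.032319 + 0.17970) = 0.30769 g → mol O = 0.30769 ÷ 15.999 = 0.019232 mol
Divide by the smallest (0.012829 mol): C 3.500, H 2.499, N 1.000, O 1.499
Multiplying each by 2 gives whole numbers: C 7.00, H 5.00, N 2.00, O 3.00

C7H5N2O3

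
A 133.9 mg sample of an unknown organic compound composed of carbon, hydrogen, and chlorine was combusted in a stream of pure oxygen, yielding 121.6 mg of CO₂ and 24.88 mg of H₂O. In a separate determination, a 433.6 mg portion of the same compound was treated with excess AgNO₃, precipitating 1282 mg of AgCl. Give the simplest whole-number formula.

CHCl

mol C = 0.1216 g CO₂ ÷ 44.009 g/mol = 0.0027631 mol
mol H = 2 × 0.02488 g H₂O ÷ 18.015 g/mol = 0.0027621 mol
From the AgCl data: mol Cl per gram of compound = (1.282 ÷ 143.318) ÷ 0.4336 = 0.020630 mol/g, so in the 0.1339 g combustion sample mol Cl = 0.0027623 mol
Divide by the smallest (0.0027621 mol): C 1.000, H 1.000, Cl 1.000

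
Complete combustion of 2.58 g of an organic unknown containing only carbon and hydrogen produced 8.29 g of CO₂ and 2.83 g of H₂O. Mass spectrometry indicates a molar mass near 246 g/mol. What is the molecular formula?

mol C = 8.29 g CO₂ ÷ 44.009 g/mol = 0.1884 mol
mol H = 2 × 2.83 g H₂O ÷ 18.015 g/mol = 0.3142 mol
Divide by the smallest (0.1884 mol): C 1.000, H 1.668
Multiplying each by 3 gives whole numbers: C 3.00, H 5.00
Empirical formula: C3H5
Empirical-formula mass = 41.07 g/mol; 246 ÷ 41.07 ≈ 6, so the molecular formula is C18H30.

C18H30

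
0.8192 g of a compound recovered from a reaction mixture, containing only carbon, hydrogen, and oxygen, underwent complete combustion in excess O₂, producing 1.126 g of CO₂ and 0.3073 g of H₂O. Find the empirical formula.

C6H8O7

mol C = 1.126 g CO₂ ÷ 44.009 g/mol = 0.025586 mol
mol H = 2 × 0.3073 g H₂O ÷ 18.015 g/mol = 0.034116 mol
mass O = 0.8192 − (0.30731 + 0.034389) = 0.47750 g → mol O = 0.47750 ÷ 15.999 = 0.029846 mol
Divide by the smallest (0.025586 mol): C 1.000, H 1.333, O 1.167
Multiplying each by 6 gives whole numbers: C 6.00, H 8.00, O 7.00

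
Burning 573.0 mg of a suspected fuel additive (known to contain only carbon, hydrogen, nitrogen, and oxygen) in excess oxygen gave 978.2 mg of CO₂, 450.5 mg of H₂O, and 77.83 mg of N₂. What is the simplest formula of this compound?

C4H9NO2

mol C = 0.9782 g CO₂ ÷ 44.009 g/mol = 0.022227 mol
mol H = 2 × 0.4505 g H₂O ÷ 18.015 g/mol = 0.050014 mol
mol N = 2 × 0.07783 g N₂ ÷ 28.014 g/mol = 0.0055565 mol
mass O = 0.5730 − (0.26697 + 0.050414 + 0.077830) = 0.17778 g → mol O = 0.17778 ÷ 15.999 = 0.011112 mol
Divide by the smallest (0.0055565 mol): C 4.000, H 9.001, N 1.000, O 2.000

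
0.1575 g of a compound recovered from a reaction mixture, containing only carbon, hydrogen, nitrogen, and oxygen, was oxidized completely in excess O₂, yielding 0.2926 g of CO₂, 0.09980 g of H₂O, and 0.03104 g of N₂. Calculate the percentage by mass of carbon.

50.70%

mol C = 0.2926 g CO₂ ÷ 44.009 g/mol = 0.0066486 mol
mol H = 2 × 0.09980 g H₂O ÷ 18.015 g/mol = 0.011080 mol
mol N = 2 × 0.03104 g N₂ ÷ 28.014 g/mol = 0.0022160 mol
mass O = 0.1575 − (0.079857 + 0.011168 + 0.031040) = 0.035435 g → mol O = 0.035435 ÷ 15.999 = 0.0022148 mol
mass % C = 0.079857 g ÷ 0.1575 g × 100%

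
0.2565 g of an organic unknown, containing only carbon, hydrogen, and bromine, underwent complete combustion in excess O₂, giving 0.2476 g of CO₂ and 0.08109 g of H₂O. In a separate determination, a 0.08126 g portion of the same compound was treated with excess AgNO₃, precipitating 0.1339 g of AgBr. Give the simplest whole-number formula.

mol C = 0.2476 g CO₂ ÷ 44.009 g/mol = 0.0056261 mol
mol H = 2 × 0.08109 g H₂O ÷ 18.015 g/mol = 0.0090025 mol
From the AgBr data: mol Br per gram of compound = (0.1339 ÷ 187.772) ÷ 0.08126 = 0.0087755 mol/g, so in the 0.2565 g combustion sample mol Br = 0.0022509 mol
Divide by the smallest (0.0022509 mol): C 2.499, H 3.999, Br 1.000
Multiplying each by 2 gives whole numbers: C 5.00, H 8.00, Br 2.00

C5H8Br2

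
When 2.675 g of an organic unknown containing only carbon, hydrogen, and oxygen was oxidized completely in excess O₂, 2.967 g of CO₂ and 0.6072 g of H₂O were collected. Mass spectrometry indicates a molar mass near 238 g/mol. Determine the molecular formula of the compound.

mol C = 2.967 g CO₂ ÷ 44.009 g/mol = 0.067418 mol
mol H = 2 × 0.6072 g H₂O ÷ 18.015 g/mol = 0.067410 mol
mass O = 2.675 − (0.80976 + 0.067950) = 1.7973 g → mol O = 1.7973 ÷ 15.999 = 0.11234 mol
Divide by the smallest (0.067410 mol): C 1.000, H 1.000, O 1.666
Multiplying each by 3 gives whole numbers: C 3.00, H 3.00, O 5.00
Empirical formula: C3H3O5
Empirical-formula mass = 119.05 g/mol; 238 ÷ 119.05 ≈ 2, so the molecular formula is C6H6O10.

C6H6O10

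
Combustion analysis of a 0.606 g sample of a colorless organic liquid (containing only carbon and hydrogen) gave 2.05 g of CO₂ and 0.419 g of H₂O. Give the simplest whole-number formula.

mol C = 2.05 g CO₂ ÷ 44.009 g/mol = 0.04658 mol
mol H = 2 × 0.419 g H₂O ÷ 18.015 g/mol = 0.04652 mol
Divide by the smallest (0.04652 mol): C 1.001, H 1.000

CH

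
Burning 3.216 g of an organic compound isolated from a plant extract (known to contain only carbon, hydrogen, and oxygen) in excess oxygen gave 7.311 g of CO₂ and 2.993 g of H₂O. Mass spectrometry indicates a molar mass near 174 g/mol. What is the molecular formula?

mol C = 7.311 g CO₂ ÷ 44.009 g/mol = 0.16613 mol
mol H = 2 × 2.993 g H₂O ÷ 18.015 g/mol = 0.33228 mol
mass O = 3.216 − (1.9953 + 0.33494) = 0.88573 g → mol O = 0.88573 ÷ 15.999 = 0.055362 mol
Divide by the smallest (0.055362 mol): C 3.001, H 6.002, O 1.000
Empirical formula: C3H6O
Empirical-formula mass = 58.08 g/mol; 174 ÷ 58.08 ≈ 3, so the molecular formula is C9H18O3.

C9H18O3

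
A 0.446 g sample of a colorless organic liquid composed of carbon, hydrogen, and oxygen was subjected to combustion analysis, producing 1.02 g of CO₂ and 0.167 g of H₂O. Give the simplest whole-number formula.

C5H4O2

mol C = 1.02 g CO₂ ÷ 44.009 g/mol = 0.02318 mol
mol H = 2 × 0.167 g H₂O ÷ 18.015 g/mol = 0.01854 mol
mass O = 0.446 − (0.2784 + 0.01869) = 0.1489 g → mol O = 0.1489 ÷ 15.999 = 0.009309 mol
Divide by the smallest (0.009309 mol): C 2.490, H 1.992, O 1.000
Multiplying each by 2 gives whole numbers: C 4.98, H 3.98, O 2.00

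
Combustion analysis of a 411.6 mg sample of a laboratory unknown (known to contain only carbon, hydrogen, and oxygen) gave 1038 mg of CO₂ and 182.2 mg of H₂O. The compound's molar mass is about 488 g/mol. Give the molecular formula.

C28H24O8

mol C = 1.038 g CO₂ ÷ 44.009 g/mol = 0.023586 mol
mol H = 2 × 0.1822 g H₂O ÷ 18.015 g/mol = 0.020228 mol
mass O = 0.4116 − (0.28329 + 0.020389) = 0.10792 g → mol O = 0.10792 ÷ 15.999 = 0.0067453 mol
Divide by the smallest (0.0067453 mol): C 3.497, H 2.999, O 1.000
Multiplying each by 2 gives whole numbers: C 6.99, H 6.00, O 2.00
Empirical formula: C7H6O2
Empirical-formula mass = 122.12 g/mol; 488 ÷ 122.12 ≈ 4, so the molecular formula is C28H24O8.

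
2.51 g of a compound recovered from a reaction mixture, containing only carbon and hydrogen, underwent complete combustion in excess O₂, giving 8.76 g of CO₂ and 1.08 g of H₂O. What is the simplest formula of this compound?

mol C = 8.76 g CO₂ ÷ 44.009 g/mol = 0.1991 mol
mol H = 2 × 1.08 g H₂O ÷ 18.015 g/mol = 0.1199 mol
Divide by the smallest (0.1199 mol): C 1.660, H 1.000
Multiplying each by 3 gives whole numbers: C 4.98, H 3.00

C5H3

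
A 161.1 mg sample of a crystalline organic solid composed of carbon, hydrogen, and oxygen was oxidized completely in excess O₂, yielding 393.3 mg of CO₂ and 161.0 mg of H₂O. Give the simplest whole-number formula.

mol C = 0.3933 g CO₂ ÷ 44.009 g/mol = 0.0089368 mol
mol H = 2 × 0.1610 g H₂O ÷ 18.015 g/mol = 0.017874 mol
mass O = 0.1611 − (0.10734 + 0.018017) = 0.035743 g → mol O = 0.035743 ÷ 15.999 = 0.0022341 mol
Divide by the smallest (0.0022341 mol): C 4.000, H 8.001, O 1.000

C4H8O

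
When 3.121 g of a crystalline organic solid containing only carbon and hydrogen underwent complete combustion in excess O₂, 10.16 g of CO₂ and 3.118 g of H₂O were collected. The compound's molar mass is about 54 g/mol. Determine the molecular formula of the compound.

C4H6

mol C = 10.16 g CO₂ ÷ 44.009 g/mol = 0.23086 mol
mol H = 2 × 3.118 g H₂O ÷ 18.015 g/mol = 0.34616 mol
Divide by the smallest (0.23086 mol): C 1.000, H 1.499
Multiplying each by 2 gives whole numbers: C 2.00, H 3.00
Empirical formula: C2H3
Empirical-formula mass = 27.05 g/mol; 54 ÷ 27.05 ≈ 2, so the molecular formula is C4H6.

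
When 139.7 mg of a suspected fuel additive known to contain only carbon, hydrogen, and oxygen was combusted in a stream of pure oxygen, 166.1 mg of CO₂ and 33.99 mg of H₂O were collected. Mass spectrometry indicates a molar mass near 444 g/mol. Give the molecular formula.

mol C = 0.1661 g CO₂ ÷ 44.009 g/mol = 0.0037742 mol
mol H = 2 × 0.03399 g H₂O ÷ 18.015 g/mol = 0.0037735 mol
mass O = 0.1397 − (0.045332 + 0.0038037) = 0.090564 g → mol O = 0.090564 ÷ 15.999 = 0.0056606 mol
Divide by the smallest (0.0037735 mol): C 1.000, H 1.000, O 1.500
Multiplying each by 2 gives whole numbers: C 2.00, H 2.00, O 3.00
Empirical formula: C2H2O3
Empirical-formula mass = 74.03 g/mol; 444 ÷ 74.03 ≈ 6, so the molecular formula is C12H12O18.

C12H12O18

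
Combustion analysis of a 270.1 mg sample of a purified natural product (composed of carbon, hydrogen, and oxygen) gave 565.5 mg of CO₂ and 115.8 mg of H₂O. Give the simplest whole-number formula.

mol C = 0.5655 g CO₂ ÷ 44.009 g/mol = 0.012850 mol
mol H = 2 × 0.1158 g H₂O ÷ 18.015 g/mol = 0.012856 mol
mass O = 0.2701 − (0.15434 + 0.012959) = 0.10280 g → mol O = 0.10280 ÷ 15.999 = 0.0064257 mol
Divide by the smallest (0.0064257 mol): C 2.000, H 2.001, O 1.000

C2H2O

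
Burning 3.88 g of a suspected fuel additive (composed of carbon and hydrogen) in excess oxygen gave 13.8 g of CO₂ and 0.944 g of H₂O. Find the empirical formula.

mol C = 13.8 g CO₂ ÷ 44.009 g/mol = 0.3136 mol
mol H = 2 × 0.944 g H₂O ÷ 18.015 g/mol = 0.1048 mol
Divide by the smallest (0.1048 mol): C 2.992, H 1.000

C3H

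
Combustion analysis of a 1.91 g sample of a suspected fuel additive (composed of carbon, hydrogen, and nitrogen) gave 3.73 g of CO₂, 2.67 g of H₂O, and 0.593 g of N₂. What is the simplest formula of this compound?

mol C = 3.73 g CO₂ ÷ 44.009 g/mol = 0.08476 mol
mol H = 2 × 2.67 g H₂O ÷ 18.015 g/mol = 0.2964 mol
mol N = 2 × 0.593 g N₂ ÷ 28.014 g/mol = 0.04234 mol
Divide by the smallest (0.04234 mol): C 2.002, H 7.002, N 1.000

C2H7N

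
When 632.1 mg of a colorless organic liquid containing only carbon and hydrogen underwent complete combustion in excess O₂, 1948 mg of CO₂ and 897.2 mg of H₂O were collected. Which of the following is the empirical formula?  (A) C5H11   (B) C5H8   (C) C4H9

(C) C4H9

mol C = 1.948 g CO₂ ÷ 44.009 g/mol = 0.044264 mol
mol H = 2 × 0.8972 g H₂O ÷ 18.015 g/mol = 0.099606 mol
Divide by the smallest (0.044264 mol): C 1.000, H 2.250
Multiplying each by 4 gives whole numbers: C 4.00, H 9.00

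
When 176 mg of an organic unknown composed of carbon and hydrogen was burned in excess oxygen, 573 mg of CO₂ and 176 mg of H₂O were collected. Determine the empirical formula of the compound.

C2H3

mol C = 0.573 g CO₂ ÷ 44.009 g/mol = 0.01302 mol
mol H = 2 × 0.176 g H₂O ÷ 18.015 g/mol = 0.01954 mol
Divide by the smallest (0.01302 mol): C 1.000, H 1.501
Multiplying each by 2 gives whole numbers: C 2.00, H 3.00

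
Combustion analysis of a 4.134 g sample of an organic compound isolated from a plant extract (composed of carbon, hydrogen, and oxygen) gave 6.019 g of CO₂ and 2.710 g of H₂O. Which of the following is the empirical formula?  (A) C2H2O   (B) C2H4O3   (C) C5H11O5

mol C = 6.019 g CO₂ ÷ 44.009 g/mol = 0.13677 mol
mol H = 2 × 2.710 g H₂O ÷ 18.015 g/mol = 0.30086 mol
mass O = 4.134 − (1.6427 + 0.30327) = 2.1880 g → mol O = 2.1880 ÷ 15.999 = 0.13676 mol
Divide by the smallest (0.13676 mol): C 1.000, H 2.200, O 1.000
Multiplying each by 5 gives whole numbers: C 5.00, H 11.00, O 5.00

(C) C5H11O5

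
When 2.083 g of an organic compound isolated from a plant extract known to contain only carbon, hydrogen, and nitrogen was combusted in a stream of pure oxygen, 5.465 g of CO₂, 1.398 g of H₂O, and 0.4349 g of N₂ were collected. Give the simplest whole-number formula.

C4H5N

mol C = 5.465 g CO₂ ÷ 44.009 g/mol = 0.12418 mol
mol H = 2 × 1.398 g H₂O ÷ 18.015 g/mol = 0.15520 mol
mol N = 2 × 0.4349 g N₂ ÷ 28.014 g/mol = 0.031049 mol
Divide by the smallest (0.031049 mol): C 3.999, H 4.999, N 1.000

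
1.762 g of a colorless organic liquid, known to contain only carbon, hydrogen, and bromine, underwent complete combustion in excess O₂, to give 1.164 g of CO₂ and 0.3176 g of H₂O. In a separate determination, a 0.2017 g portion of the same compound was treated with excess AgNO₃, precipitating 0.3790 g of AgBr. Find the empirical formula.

mol C = 1.164 g CO₂ ÷ 44.009 g/mol = 0.026449 mol
mol H = 2 × 0.3176 g H₂O ÷ 18.015 g/mol = 0.035260 mol
From the AgBr data: mol Br per gram of compound = (0.3790 ÷ 187.772) ÷ 0.2017 = 0.010007 mol/g, so in the 1.762 g combustion sample mol Br = 0.017632 mol
Divide by the smallest (0.017632 mol): C 1.500, H 2.000, Br 1.000
Multiplying each by 2 gives whole numbers: C 3.00, H 4.00, Br 2.00

C3H4Br2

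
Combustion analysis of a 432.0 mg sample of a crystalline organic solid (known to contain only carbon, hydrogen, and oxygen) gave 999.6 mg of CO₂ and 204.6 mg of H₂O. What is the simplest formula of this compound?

C8H8O3

mol C = 0.9996 g CO₂ ÷ 44.009 g/mol = 0.022714 mol
mol H = 2 × 0.2046 g H₂O ÷ 18.015 g/mol = 0.022714 mol
mass O = 0.4320 − (0.27281 + 0.022896) = 0.13629 g → mol O = 0.13629 ÷ 15.999 = 0.0085188 mol
Divide by the smallest (0.0085188 mol): C 2.666, H 2.666, O 1.000
Multiplying each by 3 gives whole numbers: C 8.00, H 8.00, O 3.00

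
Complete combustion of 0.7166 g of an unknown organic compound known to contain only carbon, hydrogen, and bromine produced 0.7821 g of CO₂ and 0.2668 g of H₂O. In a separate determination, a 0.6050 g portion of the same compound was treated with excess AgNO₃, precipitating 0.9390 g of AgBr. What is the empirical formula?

mol C = 0.7821 g CO₂ ÷ 44.009 g/mol = 0.017771 mol
mol H = 2 × 0.2668 g H₂O ÷ 18.015 g/mol = 0.029620 mol
From the AgBr data: mol Br per gram of compound = (0.9390 ÷ 187.772) ÷ 0.6050 = 0.0082657 mol/g, so in the 0.7166 g combustion sample mol Br = 0.0059232 mol
Divide by the smallest (0.0059232 mol): C 3.000, H 5.001, Br 1.000

C3H5Br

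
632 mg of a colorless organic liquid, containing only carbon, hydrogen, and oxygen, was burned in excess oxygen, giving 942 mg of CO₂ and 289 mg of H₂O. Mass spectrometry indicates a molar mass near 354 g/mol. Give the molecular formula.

mol C = 0.942 g CO₂ ÷ 44.009 g/mol = 0.02140 mol
mol H = 2 × 0.289 g H₂O ÷ 18.015 g/mol = 0.03208 mol
mass O = 0.632 − (0.2571 + 0.03234) = 0.3426 g → mol O = 0.3426 ÷ 15.999 = 0.02141 mol
Divide by the smallest (0.02140 mol): C 1.000, H 1.499, O 1.000
Multiplying each by 2 gives whole numbers: C 2.00, H 3.00, O 2.00
Empirical formula: C2H3O2
Empirical-formula mass = 59.04 g/mol; 354 ÷ 59.04 ≈ 6, so the molecular formula is C12H18O12.

C12H18O12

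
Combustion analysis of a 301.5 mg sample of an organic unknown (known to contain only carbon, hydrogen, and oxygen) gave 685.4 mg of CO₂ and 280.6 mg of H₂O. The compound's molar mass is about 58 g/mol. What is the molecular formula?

mol C = 0.6854 g CO₂ ÷ 44.009 g/mol = 0.015574 mol
mol H = 2 × 0.2806 g H₂O ÷ 18.015 g/mol = 0.031152 mol
mass O = 0.3015 − (0.18706 + 0.031401) = 0.083039 g → mol O = 0.083039 ÷ 15.999 = 0.0051902 mol
Divide by the smallest (0.0051902 mol): C 3.001, H 6.002, O 1.000
Empirical formula: C3H6O
Empirical-formula mass = 58.08 g/mol; 58 ÷ 58.08 ≈ 1, so the molecular formula is C3H6O.

C3H6O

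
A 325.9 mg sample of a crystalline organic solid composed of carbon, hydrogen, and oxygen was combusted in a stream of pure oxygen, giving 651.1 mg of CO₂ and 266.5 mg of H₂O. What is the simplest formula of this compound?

C2H4O

mol C = 0.6511 g CO₂ ÷ 44.009 g/mol = 0.014795 mol
mol H = 2 × 0.2665 g H₂O ÷ 18.015 g/mol = 0.029586 mol
mass O = 0.3259 − (0.17770 + 0.029823) = 0.11838 g → mol O = 0.11838 ÷ 15.999 = 0.0073991 mol
Divide by the smallest (0.0073991 mol): C 2.000, H 3.999, O 1.000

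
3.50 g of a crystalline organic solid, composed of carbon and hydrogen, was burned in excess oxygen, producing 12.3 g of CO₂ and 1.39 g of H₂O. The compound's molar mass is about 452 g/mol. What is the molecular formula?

mol C = 12.3 g CO₂ ÷ 44.009 g/mol = 0.2795 mol
mol H = 2 × 1.39 g H₂O ÷ 18.015 g/mol = 0.1543 mol
Divide by the smallest (0.1543 mol): C 1.811, H 1.000
Multiplying each by 5 gives whole numbers: C 9.06, H 5.00
Empirical formula: C9H5
Empirical-formula mass = 113.14 g/mol; 452 ÷ 113.14 ≈ 4, so the molecular formula is C36H20.

C36H20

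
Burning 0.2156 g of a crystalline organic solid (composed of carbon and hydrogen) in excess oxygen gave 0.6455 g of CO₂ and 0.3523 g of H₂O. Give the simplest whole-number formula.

mol C = 0.6455 g CO₂ ÷ 44.009 g/mol = 0.014667 mol
mol H = 2 × 0.3523 g H₂O ÷ 18.015 g/mol = 0.039112 mol
Divide by the smallest (0.014667 mol): C 1.000, H 2.667
Multiplying each by 3 gives whole numbers: C 3.00, H 8.00

C3H8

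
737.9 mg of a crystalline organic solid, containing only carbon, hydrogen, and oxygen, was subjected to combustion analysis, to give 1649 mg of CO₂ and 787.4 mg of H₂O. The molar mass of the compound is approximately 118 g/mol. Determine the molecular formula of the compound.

C6H14O2

mol C = 1.649 g CO₂ ÷ 44.009 g/mol = 0.037470 mol
mol H = 2 × 0.7874 g H₂O ÷ 18.015 g/mol = 0.087416 mol
mass O = 0.7379 − (0.45005 + 0.088115) = 0.19974 g → mol O = 0.19974 ÷ 15.999 = 0.012484 mol
Divide by the smallest (0.012484 mol): C 3.001, H 7.002, O 1.000
Empirical formula: C3H7O
Empirical-formula mass = 59.09 g/mol; 118 ÷ 59.09 ≈ 2, so the molecular formula is C6H14O2.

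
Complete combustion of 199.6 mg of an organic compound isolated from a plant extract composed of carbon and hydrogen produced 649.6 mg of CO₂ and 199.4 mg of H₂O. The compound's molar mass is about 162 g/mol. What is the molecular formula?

C12H18

mol C = 0.6496 g CO₂ ÷ 44.009 g/mol = 0.014761 mol
mol H = 2 × 0.1994 g H₂O ÷ 18.015 g/mol = 0.022137 mol
Divide by the smallest (0.014761 mol): C 1.000, H 1.500
Multiplying each by 2 gives whole numbers: C 2.00, H 3.00
Empirical formula: C2H3
Empirical-formula mass = 27.05 g/mol; 162 ÷ 27.05 ≈ 6, so the molecular formula is C12H18.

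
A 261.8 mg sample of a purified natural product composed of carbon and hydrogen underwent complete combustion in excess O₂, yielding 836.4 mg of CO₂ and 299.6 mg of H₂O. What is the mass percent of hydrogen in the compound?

12.81%

mol C = 0.8364 g CO₂ ÷ 44.009 g/mol = 0.019005 mol
mol H = 2 × 0.2996 g H₂O ÷ 18.015 g/mol = 0.033261 mol
mass % H = 0.033527 g ÷ 0.2618 g × 100%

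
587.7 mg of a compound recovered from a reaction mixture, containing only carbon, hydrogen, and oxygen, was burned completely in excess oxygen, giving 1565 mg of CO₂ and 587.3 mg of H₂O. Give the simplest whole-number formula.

C6H11O

mol C = 1.565 g CO₂ ÷ 44.009 g/mol = 0.035561 mol
mol H = 2 × 0.5873 g H₂O ÷ 18.015 g/mol = 0.065201 mol
mass O = 0.5877 − (0.42712 + 0.065723) = 0.094855 g → mol O = 0.094855 ÷ 15.999 = 0.0059288 mol
Divide by the smallest (0.0059288 mol): C 5.998, H 10.997, O 1.000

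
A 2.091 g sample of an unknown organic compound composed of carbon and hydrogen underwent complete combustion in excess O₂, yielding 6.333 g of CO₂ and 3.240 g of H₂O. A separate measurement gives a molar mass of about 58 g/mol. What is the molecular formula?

mol C = 6.333 g CO₂ ÷ 44.009 g/mol = 0.14390 mol
mol H = 2 × 3.240 g H₂O ÷ 18.015 g/mol = 0.35970 mol
Divide by the smallest (0.14390 mol): C 1.000, H 2.500
Multiplying each by 2 gives whole numbers: C 2.00, H 5.00
Empirical formula: C2H5
Empirical-formula mass = 29.06 g/mol; 58 ÷ 29.06 ≈ 2, so the molecular formula is C4H10.

C4H10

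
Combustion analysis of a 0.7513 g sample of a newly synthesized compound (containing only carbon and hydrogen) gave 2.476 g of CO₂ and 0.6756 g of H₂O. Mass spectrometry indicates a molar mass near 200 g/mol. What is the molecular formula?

C15H20

mol C = 2.476 g CO₂ ÷ 44.009 g/mol = 0.056261 mol
mol H = 2 × 0.6756 g H₂O ÷ 18.015 g/mol = 0.075004 mol
Divide by the smallest (0.056261 mol): C 1.000, H 1.333
Multiplying each by 3 gives whole numbers: C 3.00, H 4.00
Empirical formula: C3H4
Empirical-formula mass = 40.06 g/mol; 200 ÷ 40.06 ≈ 5, so the molecular formula is C15H20.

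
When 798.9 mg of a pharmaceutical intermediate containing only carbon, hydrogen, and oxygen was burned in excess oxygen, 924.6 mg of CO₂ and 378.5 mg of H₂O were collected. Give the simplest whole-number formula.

C2H4O3

mol C = 0.9246 g CO₂ ÷ 44.009 g/mol = 0.021009 mol
mol H = 2 × 0.3785 g H₂O ÷ 18.015 g/mol = 0.042021 mol
mass O = 0.7989 − (0.25234 + 0.042357) = 0.50420 g → mol O = 0.50420 ÷ 15.999 = 0.031514 mol
Divide by the smallest (0.021009 mol): C 1.000, H 2.000, O 1.500
Multiplying each by 2 gives whole numbers: C 2.00, H 4.00, O 3.00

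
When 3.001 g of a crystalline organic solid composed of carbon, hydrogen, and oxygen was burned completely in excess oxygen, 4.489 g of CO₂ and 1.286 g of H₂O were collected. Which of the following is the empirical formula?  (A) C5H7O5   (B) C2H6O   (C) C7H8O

mol C = 4.489 g CO₂ ÷ 44.009 g/mol = 0.10200 mol
mol H = 2 × 1.286 g H₂O ÷ 18.015 g/mol = 0.14277 mol
mass O = 3.001 − (1.2251 + 0.14391) = 1.6319 g → mol O = 1.6319 ÷ 15.999 = 0.10200 mol
Divide by the smallest (0.10200 mol): C 1.000, H 1.400, O 1.000
Multiplying each by 5 gives whole numbers: C 5.00, H 7.00, O 5.00

(A) C5H7O5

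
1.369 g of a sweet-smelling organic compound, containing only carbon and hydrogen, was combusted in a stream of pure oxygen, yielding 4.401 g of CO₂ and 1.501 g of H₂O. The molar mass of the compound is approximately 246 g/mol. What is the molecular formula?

mol C = 4.401 g CO₂ ÷ 44.009 g/mol = 0.10000 mol
mol H = 2 × 1.501 g H₂O ÷ 18.015 g/mol = 0.16664 mol
Divide by the smallest (0.10000 mol): C 1.000, H 1.666
Multiplying each by 3 gives whole numbers: C 3.00, H 5.00
Empirical formula: C3H5
Empirical-formula mass = 41.07 g/mol; 246 ÷ 41.07 ≈ 6, so the molecular formula is C18H30.

C18H30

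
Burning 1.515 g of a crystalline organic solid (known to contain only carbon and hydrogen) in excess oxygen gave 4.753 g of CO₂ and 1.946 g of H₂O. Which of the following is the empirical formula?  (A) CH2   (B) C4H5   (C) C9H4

mol C = 4.753 g CO₂ ÷ 44.009 g/mol = 0.10800 mol
mol H = 2 × 1.946 g H₂O ÷ 18.015 g/mol = 0.21604 mol
Divide by the smallest (0.10800 mol): C 1.000, H 2.000

(A) CH2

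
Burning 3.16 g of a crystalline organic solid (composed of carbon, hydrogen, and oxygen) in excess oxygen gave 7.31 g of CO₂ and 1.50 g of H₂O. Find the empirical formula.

mol C = 7.31 g CO₂ ÷ 44.009 g/mol = 0.1661 mol
mol H = 2 × 1.50 g H₂O ÷ 18.015 g/mol = 0.1665 mol
mass O = 3.16 − (1.995 + 0.1679) = 0.9971 g → mol O = 0.9971 ÷ 15.999 = 0.06232 mol
Divide by the smallest (0.06232 mol): C 2.665, H 2.672, O 1.000
Multiplying each by 3 gives whole numbers: C 8.00, H 8.02, O 3.00

C8H8O3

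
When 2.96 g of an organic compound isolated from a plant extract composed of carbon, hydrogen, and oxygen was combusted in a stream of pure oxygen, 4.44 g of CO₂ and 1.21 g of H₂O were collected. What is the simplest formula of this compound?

C3H4O3

mol C = 4.44 g CO₂ ÷ 44.009 g/mol = 0.1009 mol
mol H = 2 × 1.21 g H₂O ÷ 18.015 g/mol = 0.1343 mol
mass O = 2.96 − (1.212 + 0.1354) = 1.613 g → mol O = 1.613 ÷ 15.999 = 0.1008 mol
Divide by the smallest (0.1008 mol): C 1.001, H 1.333, O 1.000
Multiplying each by 3 gives whole numbers: C 3.00, H 4.00, O 3.00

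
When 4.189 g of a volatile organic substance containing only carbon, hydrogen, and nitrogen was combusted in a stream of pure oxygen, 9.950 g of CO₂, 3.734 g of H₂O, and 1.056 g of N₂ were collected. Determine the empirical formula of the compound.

C6H11N2

mol C = 9.950 g CO₂ ÷ 44.009 g/mol = 0.22609 mol
mol H = 2 × 3.734 g H₂O ÷ 18.015 g/mol = 0.41454 mol
mol N = 2 × 1.056 g N₂ ÷ 28.014 g/mol = 0.075391 mol
Divide by the smallest (0.075391 mol): C 2.999, H 5.499, N 1.000
Multiplying each by 2 gives whole numbers: C 6.00, H 11.00, N 2.00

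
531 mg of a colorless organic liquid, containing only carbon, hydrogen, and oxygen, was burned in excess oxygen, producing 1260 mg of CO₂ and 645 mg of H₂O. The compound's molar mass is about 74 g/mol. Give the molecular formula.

C4H10O

mol C = 1.26 g CO₂ ÷ 44.009 g/mol = 0.02863 mol
mol H = 2 × 0.645 g H₂O ÷ 18.015 g/mol = 0.07161 mol
mass O = 0.531 − (0.3439 + 0.07218) = 0.1149 g → mol O = 0.1149 ÷ 15.999 = 0.007184 mol
Divide by the smallest (0.007184 mol): C 3.985, H 9.967, O 1.000
Empirical formula: C4H10O
Empirical-formula mass = 74.12 g/mol; 74 ÷ 74.12 ≈ 1, so the molecular formula is C4H10O.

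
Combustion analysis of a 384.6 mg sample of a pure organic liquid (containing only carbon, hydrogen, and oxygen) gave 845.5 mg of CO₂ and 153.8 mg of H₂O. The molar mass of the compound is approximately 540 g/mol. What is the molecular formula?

mol C = 0.8455 g CO₂ ÷ 44.009 g/mol = 0.019212 mol
mol H = 2 × 0.1538 g H₂O ÷ 18.015 g/mol = 0.017075 mol
mass O = 0.3846 − (0.23076 + 0.017211) = 0.13663 g → mol O = 0.13663 ÷ 15.999 = 0.0085401 mol
Divide by the smallest (0.0085401 mol): C 2.250, H 1.999, O 1.000
Multiplying each by 4 gives whole numbers: C 9.00, H 8.00, O 4.00
Empirical formula: C9H8O4
Empirical-formula mass = 180.16 g/mol; 540 ÷ 180.16 ≈ 3, so the molecular formula is C27H24O12.

C27H24O12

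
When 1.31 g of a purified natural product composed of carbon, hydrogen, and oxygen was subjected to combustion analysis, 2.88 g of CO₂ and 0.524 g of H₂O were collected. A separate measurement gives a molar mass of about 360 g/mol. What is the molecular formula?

C18H16O8

mol C = 2.88 g CO₂ ÷ 44.009 g/mol = 0.06544 mol
mol H = 2 × 0.524 g H₂O ÷ 18.015 g/mol = 0.05817 mol
mass O = 1.31 − (0.7860 + 0.05864) = 0.4653 g → mol O = 0.4653 ÷ 15.999 = 0.02909 mol
Divide by the smallest (0.02909 mol): C 2.250, H 2.000, O 1.000
Multiplying each by 4 gives whole numbers: C 9.00, H 8.00, O 4.00
Empirical formula: C9H8O4
Empirical-formula mass = 180.16 g/mol; 360 ÷ 180.16 ≈ 2, so the molecular formula is C18H16O8.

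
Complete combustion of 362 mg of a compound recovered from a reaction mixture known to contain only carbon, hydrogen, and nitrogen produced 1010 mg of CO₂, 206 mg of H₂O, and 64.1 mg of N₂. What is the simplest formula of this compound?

mol C = 1.01 g CO₂ ÷ 44.009 g/mol = 0.02295 mol
mol H = 2 × 0.206 g H₂O ÷ 18.015 g/mol = 0.02287 mol
mol N = 2 × 0.0641 g N₂ ÷ 28.014 g/mol = 0.004576 mol
Divide by the smallest (0.004576 mol): C 5.015, H 4.997, N 1.000

C5H5N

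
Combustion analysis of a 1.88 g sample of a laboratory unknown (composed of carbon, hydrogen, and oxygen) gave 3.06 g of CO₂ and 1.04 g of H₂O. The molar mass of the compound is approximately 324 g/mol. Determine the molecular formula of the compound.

mol C = 3.06 g CO₂ ÷ 44.009 g/mol = 0.06953 mol
mol H = 2 × 1.04 g H₂O ÷ 18.015 g/mol = 0.1155 mol
mass O = 1.88 − (0.8351 + 0.1164) = 0.9285 g → mol O = 0.9285 ÷ 15.999 = 0.05803 mol
Divide by the smallest (0.05803 mol): C 1.198, H 1.990, O 1.000
Multiplying each by 5 gives whole numbers: C 5.99, H 9.95, O 5.00
Empirical formula: C6H10O5
Empirical-formula mass = 162.14 g/mol; 324 ÷ 162.14 ≈ 2, so the molecular formula is C12H20O10.

C12H20O10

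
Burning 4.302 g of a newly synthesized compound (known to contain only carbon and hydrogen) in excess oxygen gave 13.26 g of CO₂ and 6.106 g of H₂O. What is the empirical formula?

mol C = 13.26 g CO₂ ÷ 44.009 g/mol = 0.30130 mol
mol H = 2 × 6.106 g H₂O ÷ 18.015 g/mol = 0.67788 mol
Divide by the smallest (0.30130 mol): C 1.000, H 2.250
Multiplying each by 4 gives whole numbers: C 4.00, H 9.00

C4H9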